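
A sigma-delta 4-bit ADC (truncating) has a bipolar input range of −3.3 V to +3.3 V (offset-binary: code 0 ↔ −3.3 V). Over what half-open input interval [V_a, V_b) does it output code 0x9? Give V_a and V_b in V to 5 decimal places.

[0.41250 V, 0.82500 V)

LSB = 6.6/2^4 = 412.500 mV.
Code 0x9 = 9 decimal.
V_a = V_low + 9·LSB = 0.4125 V; V_b = V_low + 10·LSB = 0.825 V.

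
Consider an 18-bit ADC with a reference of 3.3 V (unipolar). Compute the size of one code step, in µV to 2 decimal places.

12.59 µV

Full-scale span = 3.3 V.
LSB = 3.3 / 2^18 = 3.3 / 262144 = 1.25885e-05 V = 12.59 µV.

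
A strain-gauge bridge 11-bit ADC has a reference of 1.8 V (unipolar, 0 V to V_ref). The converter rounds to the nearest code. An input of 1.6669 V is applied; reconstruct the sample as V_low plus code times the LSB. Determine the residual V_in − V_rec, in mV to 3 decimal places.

-0.385 mV

One LSB is 1.8 V / 2048 = 0.879 mV.
(1.6669 − 0)/0.000878906 = 1896.5618; round gives code 1897.
Reconstructed: 1.6672852 V.
Difference: -0.000385156 V → -0.385 mV.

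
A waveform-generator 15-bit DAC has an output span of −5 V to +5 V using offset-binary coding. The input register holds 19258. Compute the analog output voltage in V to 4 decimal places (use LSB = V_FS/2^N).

0.8771 V

LSB = 10 V / 2^15 = 305.18 µV.
V_out = (−5) + 19258 × 0.000305176 V = 0.877075 V.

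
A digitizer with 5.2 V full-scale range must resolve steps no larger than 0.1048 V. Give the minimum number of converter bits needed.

6 bits

Number of steps required ≥ 5.2 V / 0.1048 V = 49.62.
Need 2^N ≥ 49.62; 2^5 = 32, 2^6 = 64.
Minimum N = 6.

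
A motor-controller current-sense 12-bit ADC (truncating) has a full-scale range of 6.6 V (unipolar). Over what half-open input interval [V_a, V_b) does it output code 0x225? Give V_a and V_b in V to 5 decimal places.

[0.88462 V, 0.88623 V)

LSB = 6.6/2^12 = 1.611 mV.
Code 0x225 = 549 decimal.
V_a = V_low + 549·LSB = 0.884619 V; V_b = V_low + 550·LSB = 0.88623 V.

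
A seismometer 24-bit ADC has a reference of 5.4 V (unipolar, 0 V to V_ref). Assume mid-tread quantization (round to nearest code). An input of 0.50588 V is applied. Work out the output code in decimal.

code 1571714

With 16777216 levels over 5.4 V, one step is 0.32 µV.
Input sits at 1571714.450 steps above V_low.
So the output code is 1571714.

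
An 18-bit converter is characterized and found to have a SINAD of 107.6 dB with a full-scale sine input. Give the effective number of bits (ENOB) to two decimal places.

17.58 bits

ENOB = (SINAD − 1.76) / 6.02 = (107.6 − 1.76)/6.02 = 17.581.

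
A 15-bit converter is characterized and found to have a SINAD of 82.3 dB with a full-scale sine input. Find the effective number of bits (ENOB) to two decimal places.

ENOB = (SINAD − 1.76) / 6.02 = (82.3 − 1.76)/6.02 = 13.379.

13.38 bits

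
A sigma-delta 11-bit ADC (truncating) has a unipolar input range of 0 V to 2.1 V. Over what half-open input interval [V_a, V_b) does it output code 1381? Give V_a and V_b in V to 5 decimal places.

LSB = 2.1/2^11 = 1.025 mV.
V_a = V_low + 1381·LSB = 1.41606 V; V_b = V_low + 1382·LSB = 1.41709 V.

[1.41606 V, 1.41709 V)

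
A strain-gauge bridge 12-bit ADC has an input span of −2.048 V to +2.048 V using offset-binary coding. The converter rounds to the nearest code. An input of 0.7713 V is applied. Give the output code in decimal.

code 2819

Full-scale span = 4.096 V; LSB = 4.096/2^12 = 1.000 mV.
(V_in − V_low)/LSB = (0.7713 − (−2.048)) / 0.001 = 2819.300.
Round → code 2819.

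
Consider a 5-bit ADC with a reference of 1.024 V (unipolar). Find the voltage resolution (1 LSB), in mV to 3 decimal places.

Full-scale span = 1.024 V.
LSB = 1.024 / 2^5 = 1.024 / 32 = 0.032 V = 32.000 mV.

32.000 mV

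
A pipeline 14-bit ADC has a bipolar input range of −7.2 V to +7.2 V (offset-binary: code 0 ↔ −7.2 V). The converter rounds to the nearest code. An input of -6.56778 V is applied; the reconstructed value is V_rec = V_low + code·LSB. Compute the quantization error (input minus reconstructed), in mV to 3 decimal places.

Step size: 14.4 V ÷ 2^14 = 0.879 mV.
Scaled input = 719.3259 LSBs, so code = 719.
Code 719 maps back to (−7.2) + 719×0.000878906 V = -6.5680664 V.
Error = -6.56778 − (−6.5680664) = 0.000286406 V = 0.286 mV.

0.286 mV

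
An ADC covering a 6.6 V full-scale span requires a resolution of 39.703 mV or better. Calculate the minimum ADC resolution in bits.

8 bits

Number of steps required ≥ 6.6 V / 39.703 mV = 166.23.
Need 2^N ≥ 166.23; 2^7 = 128, 2^8 = 256.
Minimum N = 8.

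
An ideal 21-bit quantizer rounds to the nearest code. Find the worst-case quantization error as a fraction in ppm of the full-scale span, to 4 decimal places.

0.2384 ppm

Rounding → worst-case error = ½ LSB = V_FS/2^22, so 1e+06/4194304 = 0.238419 ppm of full scale.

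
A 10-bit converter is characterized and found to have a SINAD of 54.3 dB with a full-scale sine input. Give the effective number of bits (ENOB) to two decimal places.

ENOB = (SINAD − 1.76) / 6.02 = (54.3 − 1.76)/6.02 = 8.728.

8.73 bits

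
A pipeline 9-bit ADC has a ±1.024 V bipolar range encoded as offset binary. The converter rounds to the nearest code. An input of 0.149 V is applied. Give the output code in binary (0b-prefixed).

Full-scale span = 2.048 V; LSB = 2.048/2^9 = 4.000 mV.
(V_in − V_low)/LSB = (0.149 − (−1.024)) / 0.004 = 293.250.
Round → code 293.
In binary (0b-prefixed): 0b100100101.

code 0b100100101 (decimal 293)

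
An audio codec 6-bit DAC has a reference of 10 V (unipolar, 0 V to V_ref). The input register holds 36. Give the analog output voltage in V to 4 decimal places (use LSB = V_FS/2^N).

LSB = 10 V / 2^6 = 156.250 mV.
V_out = 0 + 36 × 0.15625 V = 5.625 V.

5.6250 V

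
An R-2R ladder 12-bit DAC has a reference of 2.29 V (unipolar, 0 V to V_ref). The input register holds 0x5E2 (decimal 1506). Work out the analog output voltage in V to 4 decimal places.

0.8420 V

LSB = 2.29 V / 2^12 = 0.559 mV.
Code 0x5E2 = 1506 decimal.
V_out = 0 + 1506 × 0.000559082 V = 0.841978 V.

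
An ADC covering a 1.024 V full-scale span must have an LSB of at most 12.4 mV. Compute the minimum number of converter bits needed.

7 bits

Number of steps required ≥ 1.024 V / 12.4 mV = 82.58.
Need 2^N ≥ 82.58; 2^6 = 64, 2^7 = 128.
Minimum N = 7.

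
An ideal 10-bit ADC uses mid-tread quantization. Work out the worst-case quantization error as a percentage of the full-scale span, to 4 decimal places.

0.0488 %

Rounding → worst-case error = ½ LSB = V_FS/2^11, so 100/2048 = 0.0488281 % of full scale.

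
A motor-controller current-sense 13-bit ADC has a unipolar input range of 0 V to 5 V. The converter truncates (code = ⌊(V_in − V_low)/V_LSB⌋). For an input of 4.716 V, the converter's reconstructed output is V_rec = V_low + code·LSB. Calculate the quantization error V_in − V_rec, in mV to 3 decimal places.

0.424 mV

LSB = 5/2^13 = 0.610 mV.
(V_in − V_low)/LSB = (4.716 − 0)/0.000610352 = 7726.6944 → code 7726 (floor).
V_rec = 0 + 7726·0.000610352 = 4.7155762 V.
V_in − V_rec = 0.000423828 V = 0.424 mV.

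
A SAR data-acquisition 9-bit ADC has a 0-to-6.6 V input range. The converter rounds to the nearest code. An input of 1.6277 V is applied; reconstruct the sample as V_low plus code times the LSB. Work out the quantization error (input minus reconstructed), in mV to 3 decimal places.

3.481 mV

Step size: 6.6 V ÷ 2^9 = 12.891 mV.
Scaled input = 126.2701 LSBs, so code = 126.
Reconstructed: 1.6242188 V.
Error = 1.6277 − 1.6242188 = 0.00348125 V = 3.481 mV.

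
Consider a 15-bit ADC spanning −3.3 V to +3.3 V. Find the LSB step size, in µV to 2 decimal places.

Full-scale span = 6.6 V.
LSB = 6.6 / 2^15 = 6.6 / 32768 = 0.000201416 V = 201.42 µV.

201.42 µV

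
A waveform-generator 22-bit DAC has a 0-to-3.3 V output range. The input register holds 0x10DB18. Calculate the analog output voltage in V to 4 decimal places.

LSB = 3.3 V / 2^22 = 0.79 µV.
Code 0x10DB18 = 1104664 decimal.
V_out = 0 + 1104664 × 7.86781e-07 V = 0.869129 V.

0.8691 V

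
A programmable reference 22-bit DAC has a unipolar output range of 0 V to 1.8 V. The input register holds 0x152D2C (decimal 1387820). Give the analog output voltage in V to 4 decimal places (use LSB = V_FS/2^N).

0.5956 V

LSB = 1.8 V / 2^22 = 0.43 µV.
Code 0x152D2C = 1387820 decimal.
V_out = 0 + 1387820 × 4.29153e-07 V = 0.595588 V.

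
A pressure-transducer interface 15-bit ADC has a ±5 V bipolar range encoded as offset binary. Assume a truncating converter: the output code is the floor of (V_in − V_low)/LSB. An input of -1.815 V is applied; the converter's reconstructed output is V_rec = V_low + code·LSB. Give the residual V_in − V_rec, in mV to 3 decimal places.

0.186 mV

One LSB is 10 V / 32768 = 305.18 µV.
Scaled input = 10436.6080 LSBs, so code = 10436.
Code 10436 maps back to (−5) + 10436×0.000305176 V = -1.8151855 V.
V_in − V_rec = 0.000185547 V = 0.186 mV.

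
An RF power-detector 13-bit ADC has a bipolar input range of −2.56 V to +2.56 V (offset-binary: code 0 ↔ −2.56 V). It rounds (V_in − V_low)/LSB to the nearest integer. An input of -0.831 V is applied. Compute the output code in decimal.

Full-scale span = 5.12 V; LSB = 5.12/2^13 = 0.625 mV.
(V_in − V_low)/LSB = (-0.831 − (−2.56)) / 0.000625 = 2766.400.
Round → code 2766.

code 2766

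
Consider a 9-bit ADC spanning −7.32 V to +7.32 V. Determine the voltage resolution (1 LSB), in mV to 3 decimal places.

28.594 mV

Full-scale span = 14.64 V.
LSB = 14.64 / 2^9 = 14.64 / 512 = 0.0285938 V = 28.594 mV.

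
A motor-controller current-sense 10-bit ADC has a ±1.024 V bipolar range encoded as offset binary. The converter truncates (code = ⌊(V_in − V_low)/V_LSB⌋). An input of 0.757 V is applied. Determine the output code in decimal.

code 890

Full-scale span = 2.048 V; LSB = 2.048/2^10 = 2.000 mV.
Input sits at 890.500 steps above V_low.
Floor → code 890.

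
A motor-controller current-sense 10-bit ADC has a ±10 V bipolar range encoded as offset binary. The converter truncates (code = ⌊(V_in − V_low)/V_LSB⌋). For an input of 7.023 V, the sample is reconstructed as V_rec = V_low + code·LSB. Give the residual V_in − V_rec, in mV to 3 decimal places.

Step size: 20 V ÷ 2^10 = 19.531 mV.
(7.023 − (−10))/0.0195312 = 871.5776; ⌊·⌋ gives code 871.
V_rec = (−10) + 871·0.0195312 = 7.0117188 V.
V_in − V_rec = 0.0112812 V = 11.281 mV.

11.281 mV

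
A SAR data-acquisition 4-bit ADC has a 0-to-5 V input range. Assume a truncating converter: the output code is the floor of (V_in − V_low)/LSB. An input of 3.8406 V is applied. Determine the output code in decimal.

With 16 levels over 5 V, one step is 312.500 mV.
(V_in − V_low)/LSB = (3.8406 − 0) / 0.3125 = 12.290.
⌊·⌋(12.290) = 12.

code 12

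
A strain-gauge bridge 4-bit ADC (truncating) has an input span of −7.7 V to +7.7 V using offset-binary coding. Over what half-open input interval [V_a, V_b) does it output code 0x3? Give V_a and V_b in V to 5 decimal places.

LSB = 15.4/2^4 = 0.9625 V.
Code 0x3 = 3 decimal.
V_a = V_low + 3·LSB = -4.8125 V; V_b = V_low + 4·LSB = -3.85 V.

[-4.81250 V, -3.85000 V)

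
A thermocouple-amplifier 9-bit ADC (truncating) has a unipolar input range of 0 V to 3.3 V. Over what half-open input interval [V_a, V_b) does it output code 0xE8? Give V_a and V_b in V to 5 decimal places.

[1.49531 V, 1.50176 V)

LSB = 3.3/2^9 = 6.445 mV.
Code 0xE8 = 232 decimal.
V_a = V_low + 232·LSB = 1.49531 V; V_b = V_low + 233·LSB = 1.50176 V.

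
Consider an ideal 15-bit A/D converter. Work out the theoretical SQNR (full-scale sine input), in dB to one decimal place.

SNR ≈ 6.02·N + 1.76 dB = 6.02·15 + 1.76 = 92.06 dB.

92.1 dB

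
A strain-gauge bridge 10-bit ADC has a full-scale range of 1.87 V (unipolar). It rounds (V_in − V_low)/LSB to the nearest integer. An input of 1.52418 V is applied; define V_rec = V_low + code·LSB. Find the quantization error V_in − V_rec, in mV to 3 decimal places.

-0.674 mV

Step size: 1.87 V ÷ 2^10 = 1.826 mV.
(V_in − V_low)/LSB = (1.52418 − 0)/0.00182617 = 834.6312 → code 835 (round).
V_rec = 0 + 835·0.00182617 = 1.5248535 V.
Difference: -0.000673516 V → -0.674 mV.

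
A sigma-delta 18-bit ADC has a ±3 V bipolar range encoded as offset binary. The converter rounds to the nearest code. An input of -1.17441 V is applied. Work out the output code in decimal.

With 262144 levels over 6 V, one step is 22.89 µV.
Input sits at 79761.244 steps above V_low.
Round → code 79761.

code 79761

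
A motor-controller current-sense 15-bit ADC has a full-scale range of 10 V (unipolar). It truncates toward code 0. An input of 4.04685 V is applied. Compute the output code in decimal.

LSB = 10 V / 32768 = 305.18 µV.
Input sits at 13260.718 steps above V_low.
Floor → code 13260.

code 13260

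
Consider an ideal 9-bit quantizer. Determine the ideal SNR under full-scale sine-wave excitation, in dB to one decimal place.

55.9 dB

SNR ≈ 6.02·N + 1.76 dB = 6.02·9 + 1.76 = 55.94 dB.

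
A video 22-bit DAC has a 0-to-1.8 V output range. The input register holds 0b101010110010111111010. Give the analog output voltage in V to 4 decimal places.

0.6018 V

LSB = 1.8 V / 2^22 = 0.43 µV.
Code 0b101010110010111111010 = 1402362 decimal.
V_out = 0 + 1402362 × 4.29153e-07 V = 0.601828 V.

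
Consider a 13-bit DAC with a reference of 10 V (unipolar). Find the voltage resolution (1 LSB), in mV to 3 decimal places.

Full-scale span = 10 V.
LSB = 10 / 2^13 = 10 / 8192 = 0.0012207 V = 1.221 mV.

1.221 mV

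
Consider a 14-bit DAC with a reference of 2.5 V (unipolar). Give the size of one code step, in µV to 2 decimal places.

Full-scale span = 2.5 V.
LSB = 2.5 / 2^14 = 2.5 / 16384 = 0.000152588 V = 152.59 µV.

152.59 µV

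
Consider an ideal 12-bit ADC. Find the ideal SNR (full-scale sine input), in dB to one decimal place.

SNR ≈ 6.02·N + 1.76 dB = 6.02·12 + 1.76 = 74.00 dB.

74.0 dB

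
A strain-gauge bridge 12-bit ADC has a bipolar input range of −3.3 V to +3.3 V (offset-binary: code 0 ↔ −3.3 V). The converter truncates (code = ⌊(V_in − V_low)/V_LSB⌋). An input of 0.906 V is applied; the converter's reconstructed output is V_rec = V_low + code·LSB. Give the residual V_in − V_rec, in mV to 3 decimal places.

Step size: 6.6 V ÷ 2^12 = 1.611 mV.
(V_in − V_low)/LSB = (0.906 − (−3.3))/0.00161133 = 2610.2691 → code 2610 (floor).
Code 2610 maps back to (−3.3) + 2610×0.00161133 V = 0.90556641 V.
V_in − V_rec = 0.000433594 V = 0.434 mV.

0.434 mV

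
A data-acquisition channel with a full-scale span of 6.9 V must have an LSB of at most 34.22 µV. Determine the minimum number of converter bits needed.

Number of steps required ≥ 6.9 V / 34.22 µV = 201636.47.
Need 2^N ≥ 201636.47; 2^17 = 131072, 2^18 = 262144.
Minimum N = 18.

18 bits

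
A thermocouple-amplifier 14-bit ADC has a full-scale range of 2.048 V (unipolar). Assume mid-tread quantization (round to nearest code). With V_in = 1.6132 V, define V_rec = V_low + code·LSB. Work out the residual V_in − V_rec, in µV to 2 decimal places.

-50.00 µV

LSB = 2.048/2^14 = 125.00 µV.
(V_in − V_low)/LSB = (1.6132 − 0)/0.000125 = 12905.6000 → code 12906 (round).
Reconstructed: 1.61325 V.
Difference: -5e-05 V → -50.00 µV.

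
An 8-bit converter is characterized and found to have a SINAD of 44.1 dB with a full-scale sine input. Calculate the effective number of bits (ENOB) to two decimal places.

ENOB = (SINAD − 1.76) / 6.02 = (44.1 − 1.76)/6.02 = 7.033.

7.03 bits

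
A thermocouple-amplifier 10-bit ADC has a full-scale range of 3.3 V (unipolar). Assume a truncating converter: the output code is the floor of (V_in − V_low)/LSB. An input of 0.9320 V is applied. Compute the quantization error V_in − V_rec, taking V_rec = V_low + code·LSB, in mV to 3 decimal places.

One LSB is 3.3 V / 1024 = 3.223 mV.
Scaled input = 289.2024 LSBs, so code = 289.
Reconstructed: 0.93134766 V.
V_in − V_rec = 0.000652344 V = 0.652 mV.

0.652 mV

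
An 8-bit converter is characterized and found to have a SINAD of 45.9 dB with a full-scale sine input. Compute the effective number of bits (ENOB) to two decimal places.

ENOB = (SINAD − 1.76) / 6.02 = (45.9 − 1.76)/6.02 = 7.332.

7.33 bits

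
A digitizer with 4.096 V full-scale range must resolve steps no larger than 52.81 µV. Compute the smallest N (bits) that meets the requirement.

17 bits

Number of steps required ≥ 4.096 V / 52.81 µV = 77561.07.
Need 2^N ≥ 77561.07; 2^16 = 65536, 2^17 = 131072.
Minimum N = 17.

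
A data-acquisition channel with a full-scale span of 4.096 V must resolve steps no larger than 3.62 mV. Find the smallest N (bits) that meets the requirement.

Number of steps required ≥ 4.096 V / 3.62 mV = 1131.49.
Need 2^N ≥ 1131.49; 2^10 = 1024, 2^11 = 2048.
Minimum N = 11.

11 bits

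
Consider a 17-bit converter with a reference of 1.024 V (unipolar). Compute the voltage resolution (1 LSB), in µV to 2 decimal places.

7.81 µV

Full-scale span = 1.024 V.
LSB = 1.024 / 2^17 = 1.024 / 131072 = 7.8125e-06 V = 7.81 µV.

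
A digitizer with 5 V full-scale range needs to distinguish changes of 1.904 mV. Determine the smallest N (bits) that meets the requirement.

12 bits

Number of steps required ≥ 5 V / 1.904 mV = 2626.05.
Need 2^N ≥ 2626.05; 2^11 = 2048, 2^12 = 4096.
Minimum N = 12.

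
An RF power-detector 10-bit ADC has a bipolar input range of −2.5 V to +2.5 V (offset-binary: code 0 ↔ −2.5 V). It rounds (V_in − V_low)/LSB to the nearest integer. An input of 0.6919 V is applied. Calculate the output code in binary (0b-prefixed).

code 0b1010001110 (decimal 654)

Full-scale span = 5 V; LSB = 5/2^10 = 4.883 mV.
(0.6919 − (−2.5)) / 0.00488281 = 653.701 LSBs.
round(653.701) = 654.
In binary (0b-prefixed): 0b1010001110.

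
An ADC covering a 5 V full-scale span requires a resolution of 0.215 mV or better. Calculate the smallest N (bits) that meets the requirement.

Number of steps required ≥ 5 V / 0.215 mV = 23255.81.
Need 2^N ≥ 23255.81; 2^14 = 16384, 2^15 = 32768.
Minimum N = 15.

15 bits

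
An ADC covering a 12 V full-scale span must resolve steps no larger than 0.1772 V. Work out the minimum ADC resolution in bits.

7 bits

Number of steps required ≥ 12 V / 0.1772 V = 67.72.
Need 2^N ≥ 67.72; 2^6 = 64, 2^7 = 128.
Minimum N = 7.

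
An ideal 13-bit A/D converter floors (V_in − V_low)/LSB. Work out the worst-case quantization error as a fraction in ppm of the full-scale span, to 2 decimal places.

Truncating → worst-case error = 1 LSB = V_FS/2^13, so 1e+06/8192 = 122.07 ppm of full scale.

122.07 ppm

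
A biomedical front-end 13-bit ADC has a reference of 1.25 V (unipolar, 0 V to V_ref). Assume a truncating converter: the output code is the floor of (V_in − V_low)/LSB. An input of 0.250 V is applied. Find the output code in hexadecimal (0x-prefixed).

With 8192 levels over 1.25 V, one step is 152.59 µV.
(V_in − V_low)/LSB = (0.250 − 0) / 0.000152588 = 1638.400.
So the output code is 1638.
In hexadecimal (0x-prefixed): 0x666.

code 0x666 (decimal 1638)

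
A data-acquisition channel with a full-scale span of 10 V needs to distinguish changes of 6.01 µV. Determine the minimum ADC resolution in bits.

21 bits

Number of steps required ≥ 10 V / 6.01 µV = 1663893.51.
Need 2^N ≥ 1663893.51; 2^20 = 1048576, 2^21 = 2097152.
Minimum N = 21.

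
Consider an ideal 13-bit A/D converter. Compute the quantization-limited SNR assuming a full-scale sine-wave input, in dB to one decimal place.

SNR ≈ 6.02·N + 1.76 dB = 6.02·13 + 1.76 = 80.02 dB.

80.0 dB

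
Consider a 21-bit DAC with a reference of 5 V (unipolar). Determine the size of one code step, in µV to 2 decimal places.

2.38 µV

Full-scale span = 5 V.
LSB = 5 / 2^21 = 5 / 2097152 = 2.38419e-06 V = 2.38 µV.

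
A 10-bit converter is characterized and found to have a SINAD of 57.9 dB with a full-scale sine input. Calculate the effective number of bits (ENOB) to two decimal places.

ENOB = (SINAD − 1.76) / 6.02 = (57.9 − 1.76)/6.02 = 9.326.

9.33 bits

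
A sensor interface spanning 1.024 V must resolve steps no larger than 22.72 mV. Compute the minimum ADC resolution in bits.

6 bits

Number of steps required ≥ 1.024 V / 22.72 mV = 45.07.
Need 2^N ≥ 45.07; 2^5 = 32, 2^6 = 64.
Minimum N = 6.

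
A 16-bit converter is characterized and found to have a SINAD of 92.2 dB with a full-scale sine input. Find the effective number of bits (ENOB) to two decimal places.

ENOB = (SINAD − 1.76) / 6.02 = (92.2 − 1.76)/6.02 = 15.023.

15.02 bits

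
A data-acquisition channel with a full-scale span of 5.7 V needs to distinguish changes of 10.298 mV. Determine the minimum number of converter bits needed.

10 bits

Number of steps required ≥ 5.7 V / 10.298 mV = 553.51.
Need 2^N ≥ 553.51; 2^9 = 512, 2^10 = 1024.
Minimum N = 10.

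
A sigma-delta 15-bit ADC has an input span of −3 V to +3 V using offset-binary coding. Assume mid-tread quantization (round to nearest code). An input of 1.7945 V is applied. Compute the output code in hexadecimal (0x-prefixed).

code 0x6648 (decimal 26184)

LSB = 6 V / 32768 = 183.11 µV.
(1.7945 − (−3)) / 0.000183105 = 26184.363 LSBs.
round(26184.363) = 26184.
In hexadecimal (0x-prefixed): 0x6648.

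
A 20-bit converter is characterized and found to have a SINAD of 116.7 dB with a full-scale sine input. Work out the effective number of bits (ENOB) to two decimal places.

19.09 bits

ENOB = (SINAD − 1.76) / 6.02 = (116.7 − 1.76)/6.02 = 19.093.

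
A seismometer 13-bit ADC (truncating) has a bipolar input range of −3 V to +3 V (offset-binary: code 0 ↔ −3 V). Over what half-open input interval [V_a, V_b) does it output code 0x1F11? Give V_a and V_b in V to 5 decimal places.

LSB = 6/2^13 = 0.732 mV.
Code 0x1F11 = 7953 decimal.
V_a = V_low + 7953·LSB = 2.82495 V; V_b = V_low + 7954·LSB = 2.82568 V.

[2.82495 V, 2.82568 V)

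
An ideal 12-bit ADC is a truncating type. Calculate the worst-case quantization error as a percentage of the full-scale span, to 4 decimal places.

0.0244 %

Truncating → worst-case error = 1 LSB = V_FS/2^12, so 100/4096 = 0.0244141 % of full scale.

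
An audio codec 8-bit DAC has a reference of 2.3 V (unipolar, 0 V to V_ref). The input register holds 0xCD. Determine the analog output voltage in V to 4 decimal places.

LSB = 2.3 V / 2^8 = 8.984 mV.
Code 0xCD = 205 decimal.
V_out = 0 + 205 × 0.00898437 V = 1.8418 V.

1.8418 V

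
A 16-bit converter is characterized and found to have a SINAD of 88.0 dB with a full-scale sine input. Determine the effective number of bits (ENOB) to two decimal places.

ENOB = (SINAD − 1.76) / 6.02 = (88.0 − 1.76)/6.02 = 14.326.

14.33 bits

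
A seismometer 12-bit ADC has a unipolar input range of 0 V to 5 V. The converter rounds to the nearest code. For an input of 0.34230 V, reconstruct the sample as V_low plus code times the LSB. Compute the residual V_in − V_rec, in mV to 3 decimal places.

LSB = 5/2^12 = 1.221 mV.
(V_in − V_low)/LSB = (0.34230 − 0)/0.0012207 = 280.4122 → code 280 (round).
Reconstructed: 0.34179688 V.
Error = 0.34230 − 0.34179688 = 0.000503125 V = 0.503 mV.

0.503 mV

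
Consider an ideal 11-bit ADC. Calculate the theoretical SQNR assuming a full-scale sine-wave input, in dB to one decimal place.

SNR ≈ 6.02·N + 1.76 dB = 6.02·11 + 1.76 = 67.98 dB.

68.0 dB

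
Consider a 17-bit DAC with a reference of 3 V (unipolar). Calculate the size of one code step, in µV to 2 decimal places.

Full-scale span = 3 V.
LSB = 3 / 2^17 = 3 / 131072 = 2.28882e-05 V = 22.89 µV.

22.89 µV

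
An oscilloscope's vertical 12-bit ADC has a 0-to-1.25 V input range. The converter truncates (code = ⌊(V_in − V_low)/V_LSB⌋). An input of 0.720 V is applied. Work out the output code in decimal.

code 2359

Full-scale span = 1.25 V; LSB = 1.25/2^12 = 305.18 µV.
(0.720 − 0) / 0.000305176 = 2359.296 LSBs.
⌊·⌋(2359.296) = 2359.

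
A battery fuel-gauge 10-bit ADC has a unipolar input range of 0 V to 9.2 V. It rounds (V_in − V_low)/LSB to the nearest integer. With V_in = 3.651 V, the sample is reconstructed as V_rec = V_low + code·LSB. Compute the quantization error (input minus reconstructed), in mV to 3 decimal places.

Step size: 9.2 V ÷ 2^10 = 8.984 mV.
(V_in − V_low)/LSB = (3.651 − 0)/0.00898437 = 406.3722 → code 406 (round).
V_rec = 0 + 406·0.00898437 = 3.6476562 V.
Error = 3.651 − 3.6476562 = 0.00334375 V = 3.344 mV.

3.344 mV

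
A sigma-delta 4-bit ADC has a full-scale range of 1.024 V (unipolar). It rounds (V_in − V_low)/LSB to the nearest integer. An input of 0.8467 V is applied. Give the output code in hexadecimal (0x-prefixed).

code 0xD (decimal 13)

LSB = 1.024 V / 16 = 64.000 mV.
(0.8467 − 0) / 0.064 = 13.230 LSBs.
So the output code is 13.
In hexadecimal (0x-prefixed): 0xD.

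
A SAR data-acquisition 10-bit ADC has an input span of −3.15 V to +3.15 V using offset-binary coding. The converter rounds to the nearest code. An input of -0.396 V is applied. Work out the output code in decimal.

Full-scale span = 6.3 V; LSB = 6.3/2^10 = 6.152 mV.
Input sits at 447.634 steps above V_low.
round(447.634) = 448.

code 448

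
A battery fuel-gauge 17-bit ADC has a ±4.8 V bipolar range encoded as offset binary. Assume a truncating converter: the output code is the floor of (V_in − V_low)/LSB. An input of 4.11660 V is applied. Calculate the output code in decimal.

code 121741

With 131072 levels over 9.6 V, one step is 73.24 µV.
Input sits at 121741.312 steps above V_low.
Floor → code 121741.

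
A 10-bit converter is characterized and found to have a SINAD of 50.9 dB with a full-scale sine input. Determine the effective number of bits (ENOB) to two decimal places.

ENOB = (SINAD − 1.76) / 6.02 = (50.9 − 1.76)/6.02 = 8.163.

8.16 bits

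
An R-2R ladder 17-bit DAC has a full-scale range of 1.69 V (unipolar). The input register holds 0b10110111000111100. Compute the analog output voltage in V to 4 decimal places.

1.2089 V

LSB = 1.69 V / 2^17 = 12.89 µV.
Code 0b10110111000111100 = 93756 decimal.
V_out = 0 + 93756 × 1.28937e-05 V = 1.20886 V.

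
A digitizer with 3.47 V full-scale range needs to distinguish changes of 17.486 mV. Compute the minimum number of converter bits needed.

8 bits

Number of steps required ≥ 3.47 V / 17.486 mV = 198.44.
Need 2^N ≥ 198.44; 2^7 = 128, 2^8 = 256.
Minimum N = 8.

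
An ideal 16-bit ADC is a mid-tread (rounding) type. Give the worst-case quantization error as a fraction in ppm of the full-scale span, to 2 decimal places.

7.63 ppm

Rounding → worst-case error = ½ LSB = V_FS/2^17, so 1e+06/131072 = 7.62939 ppm of full scale.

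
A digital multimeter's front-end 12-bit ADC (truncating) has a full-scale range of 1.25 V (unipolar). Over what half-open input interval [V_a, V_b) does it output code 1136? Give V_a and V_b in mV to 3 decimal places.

[346.680 mV, 346.985 mV)

LSB = 1.25/2^12 = 305.18 µV.
V_a = V_low + 1136·LSB = 0.34668 V; V_b = V_low + 1137·LSB = 0.346985 V.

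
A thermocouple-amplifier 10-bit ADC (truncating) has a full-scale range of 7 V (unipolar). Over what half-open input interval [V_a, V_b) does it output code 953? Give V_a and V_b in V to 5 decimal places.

[6.51465 V, 6.52148 V)

LSB = 7/2^10 = 6.836 mV.
V_a = V_low + 953·LSB = 6.51465 V; V_b = V_low + 954·LSB = 6.52148 V.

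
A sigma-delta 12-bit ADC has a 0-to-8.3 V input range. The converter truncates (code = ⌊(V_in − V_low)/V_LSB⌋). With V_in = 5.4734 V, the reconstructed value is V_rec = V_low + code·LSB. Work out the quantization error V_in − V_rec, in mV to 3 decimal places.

0.182 mV

Step size: 8.3 V ÷ 2^12 = 2.026 mV.
(5.4734 − 0)/0.00202637 = 2701.0899; ⌊·⌋ gives code 2701.
Code 2701 maps back to 0 + 2701×0.00202637 V = 5.4732178 V.
Error = 5.4734 − 5.4732178 = 0.000182227 V = 0.182 mV.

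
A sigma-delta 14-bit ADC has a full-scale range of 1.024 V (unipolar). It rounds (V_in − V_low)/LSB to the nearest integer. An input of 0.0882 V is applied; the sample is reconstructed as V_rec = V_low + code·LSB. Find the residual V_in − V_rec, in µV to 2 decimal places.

One LSB is 1.024 V / 16384 = 62.50 µV.
Scaled input = 1411.2000 LSBs, so code = 1411.
Code 1411 maps back to 0 + 1411×6.25e-05 V = 0.0881875 V.
V_in − V_rec = 1.25e-05 V = 12.50 µV.

12.50 µV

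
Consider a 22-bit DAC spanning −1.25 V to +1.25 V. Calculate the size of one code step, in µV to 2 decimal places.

Full-scale span = 2.5 V.
LSB = 2.5 / 2^22 = 2.5 / 4194304 = 5.96046e-07 V = 0.60 µV.

0.60 µV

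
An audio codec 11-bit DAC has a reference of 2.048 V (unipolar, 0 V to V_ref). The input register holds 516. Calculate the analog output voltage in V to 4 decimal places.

LSB = 2.048 V / 2^11 = 1.000 mV.
V_out = 0 + 516 × 0.001 V = 0.516 V.

0.5160 V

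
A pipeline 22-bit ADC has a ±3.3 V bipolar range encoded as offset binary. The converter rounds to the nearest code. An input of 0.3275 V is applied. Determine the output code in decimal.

code 2305278

With 4194304 levels over 6.6 V, one step is 1.57 µV.
(V_in − V_low)/LSB = (0.3275 − (−3.3)) / 1.57356e-06 = 2305278.448.
So the output code is 2305278.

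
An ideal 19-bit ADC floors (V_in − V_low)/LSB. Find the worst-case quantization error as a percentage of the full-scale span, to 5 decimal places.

Truncating → worst-case error = 1 LSB = V_FS/2^19, so 100/524288 = 0.000190735 % of full scale.

0.00019 %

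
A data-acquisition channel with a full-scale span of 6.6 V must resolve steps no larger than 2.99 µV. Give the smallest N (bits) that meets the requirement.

22 bits

Number of steps required ≥ 6.6 V / 2.99 µV = 2207357.86.
Need 2^N ≥ 2207357.86; 2^21 = 2097152, 2^22 = 4194304.
Minimum N = 22.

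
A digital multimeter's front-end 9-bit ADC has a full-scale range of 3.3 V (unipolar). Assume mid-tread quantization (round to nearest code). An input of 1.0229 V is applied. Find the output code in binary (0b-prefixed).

code 0b10011111 (decimal 159)

LSB = 3.3 V / 512 = 6.445 mV.
(1.0229 − 0) / 0.00644531 = 158.704 LSBs.
round(158.704) = 159.
In binary (0b-prefixed): 0b10011111.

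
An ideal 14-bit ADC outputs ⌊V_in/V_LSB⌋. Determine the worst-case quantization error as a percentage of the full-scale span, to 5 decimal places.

Truncating → worst-case error = 1 LSB = V_FS/2^14, so 100/16384 = 0.00610352 % of full scale.

0.00610 %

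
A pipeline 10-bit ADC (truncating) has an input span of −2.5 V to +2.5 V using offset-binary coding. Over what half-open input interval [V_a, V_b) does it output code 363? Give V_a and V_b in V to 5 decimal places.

[-0.72754 V, -0.72266 V)

LSB = 5/2^10 = 4.883 mV.
V_a = V_low + 363·LSB = -0.727539 V; V_b = V_low + 364·LSB = -0.722656 V.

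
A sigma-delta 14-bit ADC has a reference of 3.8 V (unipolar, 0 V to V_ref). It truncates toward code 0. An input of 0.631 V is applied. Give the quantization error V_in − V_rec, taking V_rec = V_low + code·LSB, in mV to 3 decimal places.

0.141 mV

LSB = 3.8/2^14 = 231.93 µV.
Scaled input = 2720.6063 LSBs, so code = 2720.
V_rec = 0 + 2720·0.000231934 = 0.63085938 V.
Difference: 0.000140625 V → 0.141 mV.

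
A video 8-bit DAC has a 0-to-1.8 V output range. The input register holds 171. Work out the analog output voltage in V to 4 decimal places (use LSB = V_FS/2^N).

1.2023 V

LSB = 1.8 V / 2^8 = 7.031 mV.
V_out = 0 + 171 × 0.00703125 V = 1.20234 V.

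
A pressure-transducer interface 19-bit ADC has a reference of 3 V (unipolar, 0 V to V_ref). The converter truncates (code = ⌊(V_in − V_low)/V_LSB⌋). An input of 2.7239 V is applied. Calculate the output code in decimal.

LSB = 3 V / 524288 = 5.72 µV.
(V_in − V_low)/LSB = (2.7239 − 0) / 5.72205e-06 = 476036.028.
Floor → code 476036.

code 476036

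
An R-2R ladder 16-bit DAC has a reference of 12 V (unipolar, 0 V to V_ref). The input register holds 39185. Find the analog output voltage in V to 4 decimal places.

7.1750 V

LSB = 12 V / 2^16 = 183.11 µV.
V_out = 0 + 39185 × 0.000183105 V = 7.17499 V.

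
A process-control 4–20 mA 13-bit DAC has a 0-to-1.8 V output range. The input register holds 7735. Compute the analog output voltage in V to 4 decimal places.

1.6996 V

LSB = 1.8 V / 2^13 = 219.73 µV.
V_out = 0 + 7735 × 0.000219727 V = 1.69958 V.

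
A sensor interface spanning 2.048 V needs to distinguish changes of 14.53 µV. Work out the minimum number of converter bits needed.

Number of steps required ≥ 2.048 V / 14.53 µV = 140949.76.
Need 2^N ≥ 140949.76; 2^17 = 131072, 2^18 = 262144.
Minimum N = 18.

18 bits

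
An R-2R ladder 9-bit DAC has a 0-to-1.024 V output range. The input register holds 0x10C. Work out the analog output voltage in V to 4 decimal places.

LSB = 1.024 V / 2^9 = 2.000 mV.
Code 0x10C = 268 decimal.
V_out = 0 + 268 × 0.002 V = 0.536 V.

0.5360 V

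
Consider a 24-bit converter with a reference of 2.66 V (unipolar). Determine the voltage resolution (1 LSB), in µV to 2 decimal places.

0.16 µV

Full-scale span = 2.66 V.
LSB = 2.66 / 2^24 = 2.66 / 16777216 = 1.58548e-07 V = 0.16 µV.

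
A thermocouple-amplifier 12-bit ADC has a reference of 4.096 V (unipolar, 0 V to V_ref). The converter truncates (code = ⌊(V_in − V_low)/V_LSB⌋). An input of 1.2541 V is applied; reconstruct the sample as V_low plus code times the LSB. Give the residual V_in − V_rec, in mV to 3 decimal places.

One LSB is 4.096 V / 4096 = 1.000 mV.
(1.2541 − 0)/0.001 = 1254.1000; ⌊·⌋ gives code 1254.
Code 1254 maps back to 0 + 1254×0.001 V = 1.254 V.
V_in − V_rec = 0.0001 V = 0.100 mV.

0.100 mV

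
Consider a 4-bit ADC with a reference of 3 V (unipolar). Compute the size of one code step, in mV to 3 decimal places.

187.500 mV

Full-scale span = 3 V.
LSB = 3 / 2^4 = 3 / 16 = 0.1875 V = 187.500 mV.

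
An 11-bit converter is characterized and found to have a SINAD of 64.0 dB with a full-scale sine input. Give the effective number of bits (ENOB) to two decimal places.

ENOB = (SINAD − 1.76) / 6.02 = (64.0 − 1.76)/6.02 = 10.339.

10.34 bits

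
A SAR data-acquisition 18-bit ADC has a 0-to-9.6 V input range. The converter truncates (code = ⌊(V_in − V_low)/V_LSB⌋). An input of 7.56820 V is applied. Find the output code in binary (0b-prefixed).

Full-scale span = 9.6 V; LSB = 9.6/2^18 = 36.62 µV.
(V_in − V_low)/LSB = (7.56820 − 0) / 3.66211e-05 = 206662.315.
⌊·⌋(206662.315) = 206662.
In binary (0b-prefixed): 0b110010011101000110.

code 0b110010011101000110 (decimal 206662)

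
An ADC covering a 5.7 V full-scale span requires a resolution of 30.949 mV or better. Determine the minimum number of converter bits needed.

Number of steps required ≥ 5.7 V / 30.949 mV = 184.17.
Need 2^N ≥ 184.17; 2^7 = 128, 2^8 = 256.
Minimum N = 8.

8 bits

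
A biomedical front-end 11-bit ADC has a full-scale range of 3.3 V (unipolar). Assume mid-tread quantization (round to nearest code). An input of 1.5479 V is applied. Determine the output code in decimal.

Full-scale span = 3.3 V; LSB = 3.3/2^11 = 1.611 mV.
(1.5479 − 0) / 0.00161133 = 960.636 LSBs.
round(960.636) = 961.

code 961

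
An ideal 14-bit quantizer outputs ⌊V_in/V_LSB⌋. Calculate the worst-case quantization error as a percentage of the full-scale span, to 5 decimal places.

0.00610 %

Truncating → worst-case error = 1 LSB = V_FS/2^14, so 100/16384 = 0.00610352 % of full scale.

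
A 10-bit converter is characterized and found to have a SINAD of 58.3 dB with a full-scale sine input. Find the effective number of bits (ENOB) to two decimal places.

ENOB = (SINAD − 1.76) / 6.02 = (58.3 − 1.76)/6.02 = 9.392.

9.39 bits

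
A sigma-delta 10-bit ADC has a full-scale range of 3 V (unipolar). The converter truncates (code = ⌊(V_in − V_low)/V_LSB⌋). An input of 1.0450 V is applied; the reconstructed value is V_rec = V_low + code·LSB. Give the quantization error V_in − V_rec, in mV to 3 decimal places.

2.031 mV

Step size: 3 V ÷ 2^10 = 2.930 mV.
Scaled input = 356.6933 LSBs, so code = 356.
V_rec = 0 + 356·0.00292969 = 1.0429688 V.
Error = 1.0450 − 1.0429688 = 0.00203125 V = 2.031 mV.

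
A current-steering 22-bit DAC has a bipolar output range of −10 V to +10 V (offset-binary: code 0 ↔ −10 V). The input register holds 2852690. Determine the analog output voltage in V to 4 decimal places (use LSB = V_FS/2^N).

LSB = 20 V / 2^22 = 4.77 µV.
V_out = (−10) + 2852690 × 4.76837e-06 V = 3.60269 V.

3.6027 V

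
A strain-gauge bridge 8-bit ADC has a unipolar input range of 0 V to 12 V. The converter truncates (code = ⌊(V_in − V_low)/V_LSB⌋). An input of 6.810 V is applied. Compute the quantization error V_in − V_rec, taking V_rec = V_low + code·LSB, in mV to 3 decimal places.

13.125 mV

One LSB is 12 V / 256 = 46.875 mV.
(V_in − V_low)/LSB = (6.810 − 0)/0.046875 = 145.2800 → code 145 (floor).
Code 145 maps back to 0 + 145×0.046875 V = 6.796875 V.
Difference: 0.013125 V → 13.125 mV.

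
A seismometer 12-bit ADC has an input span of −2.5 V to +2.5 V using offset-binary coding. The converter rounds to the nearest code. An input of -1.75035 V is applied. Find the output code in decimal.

LSB = 5 V / 4096 = 1.221 mV.
Input sits at 614.113 steps above V_low.
So the output code is 614.

code 614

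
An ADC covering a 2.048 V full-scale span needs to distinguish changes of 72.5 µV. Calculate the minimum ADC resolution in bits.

Number of steps required ≥ 2.048 V / 72.5 µV = 28248.28.
Need 2^N ≥ 28248.28; 2^14 = 16384, 2^15 = 32768.
Minimum N = 15.

15 bits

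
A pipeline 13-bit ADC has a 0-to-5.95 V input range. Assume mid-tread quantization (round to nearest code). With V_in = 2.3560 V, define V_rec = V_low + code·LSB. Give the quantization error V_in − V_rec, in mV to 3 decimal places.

LSB = 5.95/2^13 = 0.726 mV.
(V_in − V_low)/LSB = (2.3560 − 0)/0.000726318 = 3243.7566 → code 3244 (round).
Reconstructed: 2.3561768 V.
Error = 2.3560 − 2.3561768 = -0.000176758 V = -0.177 mV.

-0.177 mV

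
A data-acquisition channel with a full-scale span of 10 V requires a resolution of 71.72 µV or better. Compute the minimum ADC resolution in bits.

Number of steps required ≥ 10 V / 71.72 µV = 139431.12.
Need 2^N ≥ 139431.12; 2^17 = 131072, 2^18 = 262144.
Minimum N = 18.

18 bits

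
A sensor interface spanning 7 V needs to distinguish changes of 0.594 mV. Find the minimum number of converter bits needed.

Number of steps required ≥ 7 V / 0.594 mV = 11784.51.
Need 2^N ≥ 11784.51; 2^13 = 8192, 2^14 = 16384.
Minimum N = 14.

14 bits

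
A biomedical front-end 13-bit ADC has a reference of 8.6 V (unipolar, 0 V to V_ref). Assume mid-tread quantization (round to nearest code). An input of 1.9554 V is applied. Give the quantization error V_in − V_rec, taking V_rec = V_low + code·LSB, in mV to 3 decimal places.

One LSB is 8.6 V / 8192 = 1.050 mV.
(V_in − V_low)/LSB = (1.9554 − 0)/0.0010498 = 1862.6322 → code 1863 (round).
Reconstructed: 1.9557861 V.
Difference: -0.000386133 V → -0.386 mV.

-0.386 mV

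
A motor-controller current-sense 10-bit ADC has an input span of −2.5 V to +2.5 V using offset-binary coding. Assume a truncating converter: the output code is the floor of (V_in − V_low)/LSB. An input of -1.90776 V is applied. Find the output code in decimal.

LSB = 5 V / 1024 = 4.883 mV.
(V_in − V_low)/LSB = (-1.90776 − (−2.5)) / 0.00488281 = 121.291.
Floor → code 121.

code 121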